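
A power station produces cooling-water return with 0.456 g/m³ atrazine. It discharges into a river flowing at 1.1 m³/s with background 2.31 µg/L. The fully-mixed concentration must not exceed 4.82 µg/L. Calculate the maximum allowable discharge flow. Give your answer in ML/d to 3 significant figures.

0.529 ML/d

2.31 µg/L = 0.00231 mg/L.
4.82 µg/L = 0.00482 mg/L.
Mass balance at complete mixing: C_std·(Q_w + Q_r) = Q_w·C_e + Q_r·C_b.
Rearranging, Q_w = Q_r·(C_std − C_b)/(C_e − C_std) = 1.1·(0.00482 − 0.00231) / (0.456 − 0.00482) = 0.00612 m³/s.
= 0.5287 ML/d.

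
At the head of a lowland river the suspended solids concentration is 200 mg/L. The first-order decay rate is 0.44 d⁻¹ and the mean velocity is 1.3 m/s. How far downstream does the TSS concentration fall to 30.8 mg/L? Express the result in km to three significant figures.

From C = C₀·e^(−kt), t = ln(C₀/C)/k = ln(200/30.8)/0.44 = 1.871/0.44 = 4.252 d.
Distance = v·t = 1.3 m/s × 3.674e+05 s = 4.776e+05 m = 477.6 km.

478 km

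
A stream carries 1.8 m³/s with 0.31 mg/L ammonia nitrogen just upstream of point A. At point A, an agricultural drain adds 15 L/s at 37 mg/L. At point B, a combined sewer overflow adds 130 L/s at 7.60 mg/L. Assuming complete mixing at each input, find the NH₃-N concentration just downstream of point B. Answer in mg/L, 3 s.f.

1.08 mg/L

15 L/s = 0.015 m³/s.
After input A: C = (1.8·0.31 + 0.015·37) / 1.815 = 0.6132 mg/L.
130 L/s = 0.13 m³/s.
After input B: C = (1.815·0.6132 + 0.13·7.6) / 1.945 = 1.08 mg/L.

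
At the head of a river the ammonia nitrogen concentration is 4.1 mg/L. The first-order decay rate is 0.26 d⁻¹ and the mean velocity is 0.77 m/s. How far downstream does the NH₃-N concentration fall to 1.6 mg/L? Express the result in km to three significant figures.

241 km

From C = C₀·e^(−kt), t = ln(C₀/C)/k = ln(4.1/1.6)/0.26 = 0.941/0.26 = 3.619 d.
Distance = v·t = 0.77 m/s × 3.127e+05 s = 2.408e+05 m = 240.8 km.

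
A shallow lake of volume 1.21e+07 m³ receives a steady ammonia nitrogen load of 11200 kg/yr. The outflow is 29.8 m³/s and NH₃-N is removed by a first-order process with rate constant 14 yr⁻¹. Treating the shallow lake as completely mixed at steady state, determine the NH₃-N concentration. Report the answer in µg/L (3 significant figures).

10.1 µg/L

Outflow Q = 29.8 m³/s × 3.156e+07 s/yr = 9.404e+08 m³/yr.
Steady-state CSTR mass balance: W = Q·C + k·V·C, so C = W/(Q + kV).
Q + kV = 9.404e+08 + 14·1.21e+07 = 1.11e+09 m³/yr.
C = 11200/1.11e+09 = 1.009e-05 kg/m³ = 0.01009 mg/L = 10.09 µg/L.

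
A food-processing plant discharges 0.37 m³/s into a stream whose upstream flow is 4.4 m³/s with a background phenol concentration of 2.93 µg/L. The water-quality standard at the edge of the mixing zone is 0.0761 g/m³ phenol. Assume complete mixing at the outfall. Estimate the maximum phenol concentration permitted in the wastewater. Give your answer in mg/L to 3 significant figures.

2.93 µg/L = 0.00293 mg/L.
Mass balance: 0.0761·4.77 = 0.37·Cₑ + 4.4·0.00293.
Cₑ = (0.363 − 0.01289) / 0.37 = 0.9462 mg/L.

0.946 mg/L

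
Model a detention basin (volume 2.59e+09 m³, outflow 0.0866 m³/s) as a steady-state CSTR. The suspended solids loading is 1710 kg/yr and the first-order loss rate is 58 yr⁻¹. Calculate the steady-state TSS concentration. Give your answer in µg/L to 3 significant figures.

0.0114 µg/L

Outflow Q = 0.0866 m³/s × 3.156e+07 s/yr = 2.733e+06 m³/yr.
Steady-state CSTR mass balance: W = Q·C + k·V·C, so C = W/(Q + kV).
Q + kV = 2.733e+06 + 58·2.59e+09 = 1.502e+11 m³/yr.
C = 1710/1.502e+11 = 1.138e-08 kg/m³ = 1.138e-05 mg/L = 0.01138 µg/L.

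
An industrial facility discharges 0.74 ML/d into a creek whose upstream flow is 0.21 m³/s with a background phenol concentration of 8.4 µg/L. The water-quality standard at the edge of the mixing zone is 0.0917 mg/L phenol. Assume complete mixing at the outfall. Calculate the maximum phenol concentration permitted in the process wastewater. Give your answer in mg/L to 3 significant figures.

2.13 mg/L

0.74 ML/d = 0.008565 m³/s.
8.4 µg/L = 0.0084 mg/L.
Mass balance: 0.0917·0.2186 = 0.008565·Cₑ + 0.21·0.0084.
Cₑ = (0.02004 − 0.001764) / 0.008565 = 2.134 mg/L.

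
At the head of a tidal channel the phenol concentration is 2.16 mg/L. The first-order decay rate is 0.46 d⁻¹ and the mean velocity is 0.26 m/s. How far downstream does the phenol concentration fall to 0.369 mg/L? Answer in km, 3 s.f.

86.3 km

From C = C₀·e^(−kt), t = ln(C₀/C)/k = ln(2.16/0.369)/0.46 = 1.767/0.46 = 3.841 d.
Distance = v·t = 0.26 m/s × 3.319e+05 s = 8.629e+04 m = 86.29 km.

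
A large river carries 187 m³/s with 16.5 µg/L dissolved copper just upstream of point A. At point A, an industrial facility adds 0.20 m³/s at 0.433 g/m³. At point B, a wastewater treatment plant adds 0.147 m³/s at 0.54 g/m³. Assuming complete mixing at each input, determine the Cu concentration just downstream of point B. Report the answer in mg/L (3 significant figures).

0.0174 mg/L

16.5 µg/L = 0.0165 mg/L.
After input A: C = (187·0.0165 + 0.2·0.433) / 187.2 = 0.01694 mg/L.
After input B: C = (187.2·0.01694 + 0.147·0.54) / 187.3 = 0.01736 mg/L.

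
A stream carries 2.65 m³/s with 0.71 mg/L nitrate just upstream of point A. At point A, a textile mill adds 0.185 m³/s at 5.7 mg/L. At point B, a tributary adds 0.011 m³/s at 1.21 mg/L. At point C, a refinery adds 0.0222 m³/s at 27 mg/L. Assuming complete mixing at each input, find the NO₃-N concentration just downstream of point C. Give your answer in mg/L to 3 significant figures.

After input A: C = (2.65·0.71 + 0.185·5.7) / 2.835 = 1.036 mg/L.
After input B: C = (2.835·1.036 + 0.011·1.21) / 2.846 = 1.036 mg/L.
After input C: C = (2.846·1.036 + 0.0222·27) / 2.868 = 1.237 mg/L.

1.24 mg/L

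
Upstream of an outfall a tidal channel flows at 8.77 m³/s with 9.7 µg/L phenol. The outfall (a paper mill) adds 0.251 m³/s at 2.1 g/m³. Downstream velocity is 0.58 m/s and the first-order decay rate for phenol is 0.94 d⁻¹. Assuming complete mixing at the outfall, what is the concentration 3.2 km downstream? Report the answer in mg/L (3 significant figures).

9.7 µg/L = 0.0097 mg/L.
After complete mixing, C₀ = (0.251·2.1 + 8.77·0.0097) / 9.021 = 0.06786 mg/L.
Travel time t = 3200 m / 0.58 m/s = 5517 s = 0.06386 d.
C = 0.06786·exp(−0.94·0.06386) = 0.06786·0.9417 = 0.06391 mg/L.

0.0639 mg/L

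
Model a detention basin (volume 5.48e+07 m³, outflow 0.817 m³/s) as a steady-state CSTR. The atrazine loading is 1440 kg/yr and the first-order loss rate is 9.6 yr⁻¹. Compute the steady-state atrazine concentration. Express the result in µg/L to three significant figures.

2.61 µg/L

Outflow Q = 0.817 m³/s × 3.156e+07 s/yr = 2.578e+07 m³/yr.
Steady-state CSTR mass balance: W = Q·C + k·V·C, so C = W/(Q + kV).
Q + kV = 2.578e+07 + 9.6·5.48e+07 = 5.519e+08 m³/yr.
C = 1440/5.519e+08 = 2.609e-06 kg/m³ = 0.002609 mg/L = 2.609 µg/L.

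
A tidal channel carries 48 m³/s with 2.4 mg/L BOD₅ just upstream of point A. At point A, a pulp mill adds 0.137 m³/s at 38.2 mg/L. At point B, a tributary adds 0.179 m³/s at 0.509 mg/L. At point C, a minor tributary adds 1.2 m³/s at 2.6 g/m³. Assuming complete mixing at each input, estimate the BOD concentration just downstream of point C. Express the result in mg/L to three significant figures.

2.50 mg/L

After input A: C = (48·2.4 + 0.137·38.2) / 48.14 = 2.502 mg/L.
After input B: C = (48.14·2.502 + 0.179·0.509) / 48.32 = 2.495 mg/L.
After input C: C = (48.32·2.495 + 1.2·2.6) / 49.52 = 2.497 mg/L.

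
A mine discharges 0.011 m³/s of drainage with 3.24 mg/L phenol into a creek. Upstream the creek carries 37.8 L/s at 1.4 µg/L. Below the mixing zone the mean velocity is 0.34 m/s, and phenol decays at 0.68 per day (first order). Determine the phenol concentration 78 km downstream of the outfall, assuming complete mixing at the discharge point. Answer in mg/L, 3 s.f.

37.8 L/s = 0.0378 m³/s.
1.4 µg/L = 0.0014 mg/L.
After complete mixing, C₀ = (0.011·3.24 + 0.0378·0.0014) / 0.0488 = 0.7314 mg/L.
Travel time t = 7.8e+04 m / 0.34 m/s = 2.294e+05 s = 2.655 d.
C = 0.7314·exp(−0.68·2.655) = 0.7314·0.1644 = 0.1202 mg/L.

0.120 mg/L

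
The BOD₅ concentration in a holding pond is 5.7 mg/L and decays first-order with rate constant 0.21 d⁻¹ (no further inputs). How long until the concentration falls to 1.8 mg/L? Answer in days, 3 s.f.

5.49 d

t = ln(C₀/C)/k = ln(5.7/1.8)/0.21 = 1.153/0.21 = 5.489 d.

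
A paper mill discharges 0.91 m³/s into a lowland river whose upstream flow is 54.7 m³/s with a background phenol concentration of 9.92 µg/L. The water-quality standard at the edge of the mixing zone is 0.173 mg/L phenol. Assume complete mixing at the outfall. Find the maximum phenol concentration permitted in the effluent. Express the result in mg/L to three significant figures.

9.92 µg/L = 0.00992 mg/L.
Mass balance: 0.173·55.61 = 0.91·Cₑ + 54.7·0.00992.
Cₑ = (9.621 − 0.5426) / 0.91 = 9.976 mg/L.

9.98 mg/L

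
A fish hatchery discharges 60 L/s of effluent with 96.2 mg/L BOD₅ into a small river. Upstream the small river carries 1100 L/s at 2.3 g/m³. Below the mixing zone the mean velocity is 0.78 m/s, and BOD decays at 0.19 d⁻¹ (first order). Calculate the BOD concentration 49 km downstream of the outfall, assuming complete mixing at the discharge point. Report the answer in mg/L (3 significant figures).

60 L/s = 0.06 m³/s.
1100 L/s = 1.1 m³/s.
After complete mixing, C₀ = (0.06·96.2 + 1.1·2.3) / 1.16 = 7.157 mg/L.
Travel time t = 4.9e+04 m / 0.78 m/s = 6.282e+04 s = 0.7271 d.
C = 7.157·exp(−0.19·0.7271) = 7.157·0.871 = 6.233 mg/L.

6.23 mg/L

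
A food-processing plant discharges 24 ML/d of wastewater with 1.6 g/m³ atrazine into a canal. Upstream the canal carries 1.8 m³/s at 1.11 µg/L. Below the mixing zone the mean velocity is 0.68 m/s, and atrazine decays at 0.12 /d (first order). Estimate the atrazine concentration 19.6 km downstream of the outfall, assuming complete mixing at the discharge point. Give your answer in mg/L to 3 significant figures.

24 ML/d = 0.2778 m³/s.
1.11 µg/L = 0.00111 mg/L.
After complete mixing, C₀ = (0.2778·1.6 + 1.8·0.00111) / 2.078 = 0.2149 mg/L.
Travel time t = 1.96e+04 m / 0.68 m/s = 2.882e+04 s = 0.3336 d.
C = 0.2149·exp(−0.12·0.3336) = 0.2149·0.9608 = 0.2064 mg/L.

0.206 mg/L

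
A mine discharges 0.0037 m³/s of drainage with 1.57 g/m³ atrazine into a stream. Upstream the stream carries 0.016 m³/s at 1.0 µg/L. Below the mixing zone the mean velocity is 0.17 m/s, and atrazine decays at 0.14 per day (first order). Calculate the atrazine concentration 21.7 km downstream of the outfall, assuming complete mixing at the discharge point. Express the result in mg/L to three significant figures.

0.240 mg/L

1.0 µg/L = 0.001 mg/L.
After complete mixing, C₀ = (0.0037·1.57 + 0.016·0.001) / 0.0197 = 0.2957 mg/L.
Travel time t = 2.17e+04 m / 0.17 m/s = 1.276e+05 s = 1.477 d.
C = 0.2957·exp(−0.14·1.477) = 0.2957·0.8132 = 0.2404 mg/L.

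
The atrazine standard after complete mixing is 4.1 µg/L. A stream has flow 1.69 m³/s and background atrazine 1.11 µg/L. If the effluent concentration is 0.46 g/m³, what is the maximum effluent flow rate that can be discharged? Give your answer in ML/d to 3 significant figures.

1.11 µg/L = 0.00111 mg/L.
4.1 µg/L = 0.0041 mg/L.
Mass balance at complete mixing: C_std·(Q_w + Q_r) = Q_w·C_e + Q_r·C_b.
Rearranging, Q_w = Q_r·(C_std − C_b)/(C_e − C_std) = 1.69·(0.0041 − 0.00111) / (0.46 − 0.0041) = 0.01108 m³/s.
= 0.9576 ML/d.

0.958 ML/d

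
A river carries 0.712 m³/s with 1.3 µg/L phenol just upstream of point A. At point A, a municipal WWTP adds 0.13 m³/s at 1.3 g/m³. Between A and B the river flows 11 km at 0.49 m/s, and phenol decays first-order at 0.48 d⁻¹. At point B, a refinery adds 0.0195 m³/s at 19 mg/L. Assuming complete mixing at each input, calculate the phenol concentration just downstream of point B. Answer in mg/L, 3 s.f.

0.604 mg/L

1.3 µg/L = 0.0013 mg/L.
After input A: C = (0.712·0.0013 + 0.13·1.3) / 0.842 = 0.2018 mg/L.
Over the 11 km reach to input B (t = 2.245e+04 s = 0.2598 d), decay gives C = 0.2018·exp(−0.48·0.2598) = 0.1781 mg/L.
After input B: C = (0.842·0.1781 + 0.0195·19) / 0.8615 = 0.6042 mg/L.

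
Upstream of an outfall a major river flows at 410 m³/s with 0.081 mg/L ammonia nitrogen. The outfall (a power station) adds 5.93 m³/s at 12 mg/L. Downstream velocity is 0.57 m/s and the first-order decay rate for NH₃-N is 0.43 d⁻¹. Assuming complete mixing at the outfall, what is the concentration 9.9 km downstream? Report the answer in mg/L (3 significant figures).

After complete mixing, C₀ = (5.93·12 + 410·0.081) / 415.9 = 0.2509 mg/L.
Travel time t = 9900 m / 0.57 m/s = 1.737e+04 s = 0.201 d.
C = 0.2509·exp(−0.43·0.201) = 0.2509·0.9172 = 0.2302 mg/L.

0.230 mg/L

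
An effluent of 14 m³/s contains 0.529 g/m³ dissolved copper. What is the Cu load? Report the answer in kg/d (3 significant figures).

Mass flux = Q·C = 14 m³/s × 0.529 g/m³ = 7.406 g/s.
= 7.406 g/s × 86.4 = 639.9 kg/d.

640 kg/d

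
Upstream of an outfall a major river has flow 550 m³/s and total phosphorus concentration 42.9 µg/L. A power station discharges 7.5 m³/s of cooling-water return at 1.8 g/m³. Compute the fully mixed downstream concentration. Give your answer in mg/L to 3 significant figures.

0.0665 mg/L

42.9 µg/L = 0.0429 mg/L.
By mass balance at complete mixing, C = (7.5·1.8 + 550·0.0429) / (7.5 + 550) = 37.09/557.5 = 0.06654 mg/L.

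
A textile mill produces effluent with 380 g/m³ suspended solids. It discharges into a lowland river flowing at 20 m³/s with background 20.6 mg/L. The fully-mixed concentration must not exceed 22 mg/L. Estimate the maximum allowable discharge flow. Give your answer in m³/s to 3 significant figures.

Mass balance at complete mixing: C_std·(Q_w + Q_r) = Q_w·C_e + Q_r·C_b.
Rearranging, Q_w = Q_r·(C_std − C_b)/(C_e − C_std) = 20·(22 − 20.6) / (380 − 22) = 0.07821 m³/s.

0.0782 m³/s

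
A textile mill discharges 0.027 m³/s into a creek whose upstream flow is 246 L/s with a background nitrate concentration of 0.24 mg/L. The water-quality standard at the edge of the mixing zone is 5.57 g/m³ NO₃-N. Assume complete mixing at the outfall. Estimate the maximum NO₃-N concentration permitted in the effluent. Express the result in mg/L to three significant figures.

246 L/s = 0.246 m³/s.
Mass balance: 5.57·0.273 = 0.027·Cₑ + 0.246·0.24.
Cₑ = (1.521 − 0.05904) / 0.027 = 54.13 mg/L.

54.1 mg/L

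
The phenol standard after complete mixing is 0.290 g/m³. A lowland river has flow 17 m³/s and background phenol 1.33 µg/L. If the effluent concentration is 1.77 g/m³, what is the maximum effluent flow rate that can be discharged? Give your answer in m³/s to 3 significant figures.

3.32 m³/s

1.33 µg/L = 0.00133 mg/L.
Mass balance at complete mixing: C_std·(Q_w + Q_r) = Q_w·C_e + Q_r·C_b.
Rearranging, Q_w = Q_r·(C_std − C_b)/(C_e − C_std) = 17·(0.29 − 0.00133) / (1.77 − 0.29) = 3.316 m³/s.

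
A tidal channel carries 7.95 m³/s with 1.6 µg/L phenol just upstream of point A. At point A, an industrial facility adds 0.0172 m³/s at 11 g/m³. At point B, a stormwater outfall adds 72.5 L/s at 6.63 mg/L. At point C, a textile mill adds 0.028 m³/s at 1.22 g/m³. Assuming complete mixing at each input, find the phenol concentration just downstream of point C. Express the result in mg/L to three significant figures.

0.0888 mg/L

1.6 µg/L = 0.0016 mg/L.
After input A: C = (7.95·0.0016 + 0.0172·11) / 7.967 = 0.02534 mg/L.
72.5 L/s = 0.0725 m³/s.
After input B: C = (7.967·0.02534 + 0.0725·6.63) / 8.04 = 0.0849 mg/L.
After input C: C = (8.04·0.0849 + 0.028·1.22) / 8.068 = 0.08884 mg/L.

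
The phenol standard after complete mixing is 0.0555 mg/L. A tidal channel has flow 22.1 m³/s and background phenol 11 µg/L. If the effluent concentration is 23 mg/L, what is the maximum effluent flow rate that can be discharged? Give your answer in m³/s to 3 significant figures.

11 µg/L = 0.011 mg/L.
Mass balance at complete mixing: C_std·(Q_w + Q_r) = Q_w·C_e + Q_r·C_b.
Rearranging, Q_w = Q_r·(C_std − C_b)/(C_e − C_std) = 22.1·(0.0555 − 0.011) / (23 − 0.0555) = 0.04286 m³/s.

0.0429 m³/s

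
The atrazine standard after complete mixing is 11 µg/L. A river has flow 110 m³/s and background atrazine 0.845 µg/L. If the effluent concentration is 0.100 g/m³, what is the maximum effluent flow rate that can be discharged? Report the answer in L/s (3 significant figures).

12600 L/s

0.845 µg/L = 0.000845 mg/L.
11 µg/L = 0.011 mg/L.
Mass balance at complete mixing: C_std·(Q_w + Q_r) = Q_w·C_e + Q_r·C_b.
Rearranging, Q_w = Q_r·(C_std − C_b)/(C_e − C_std) = 110·(0.011 − 0.000845) / (0.1 − 0.011) = 12.55 m³/s.
= 1.255e+04 L/s.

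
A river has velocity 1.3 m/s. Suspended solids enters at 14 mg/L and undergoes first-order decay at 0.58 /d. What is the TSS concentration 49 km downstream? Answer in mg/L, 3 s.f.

10.9 mg/L

Travel time t = 49 km / 1.3 m/s = 4.9e+04/1.3 = 3.769e+04 s = 0.4363 d.
First-order decay: C = 14·exp(−0.58·0.4363) = 14·0.7764 = 10.87 mg/L.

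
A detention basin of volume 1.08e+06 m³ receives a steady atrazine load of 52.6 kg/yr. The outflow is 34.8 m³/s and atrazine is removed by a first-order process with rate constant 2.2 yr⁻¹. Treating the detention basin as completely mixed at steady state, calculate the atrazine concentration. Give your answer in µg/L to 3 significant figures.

0.0478 µg/L

Outflow Q = 34.8 m³/s × 3.156e+07 s/yr = 1.098e+09 m³/yr.
Steady-state CSTR mass balance: W = Q·C + k·V·C, so C = W/(Q + kV).
Q + kV = 1.098e+09 + 2.2·1.08e+06 = 1.101e+09 m³/yr.
C = 52.6/1.101e+09 = 4.779e-08 kg/m³ = 4.779e-05 mg/L = 0.04779 µg/L.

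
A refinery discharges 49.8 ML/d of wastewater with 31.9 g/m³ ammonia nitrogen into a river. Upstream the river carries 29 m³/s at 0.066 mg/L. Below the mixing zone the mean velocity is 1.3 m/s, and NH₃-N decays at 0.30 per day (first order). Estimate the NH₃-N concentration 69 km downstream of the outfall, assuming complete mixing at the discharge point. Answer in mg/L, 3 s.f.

49.8 ML/d = 0.5764 m³/s.
After complete mixing, C₀ = (0.5764·31.9 + 29·0.066) / 29.58 = 0.6864 mg/L.
Travel time t = 6.9e+04 m / 1.3 m/s = 5.308e+04 s = 0.6143 d.
C = 0.6864·exp(−0.30·0.6143) = 0.6864·0.8317 = 0.5709 mg/L.

0.571 mg/L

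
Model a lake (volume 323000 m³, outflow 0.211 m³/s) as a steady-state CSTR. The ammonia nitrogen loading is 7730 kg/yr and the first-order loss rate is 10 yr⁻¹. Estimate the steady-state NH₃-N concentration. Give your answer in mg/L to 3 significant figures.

0.782 mg/L

Outflow Q = 0.211 m³/s × 3.156e+07 s/yr = 6.659e+06 m³/yr.
Steady-state CSTR mass balance: W = Q·C + k·V·C, so C = W/(Q + kV).
Q + kV = 6.659e+06 + 10·323000 = 9.889e+06 m³/yr.
C = 7730/9.889e+06 = 0.0007817 kg/m³ = 0.7817 mg/L.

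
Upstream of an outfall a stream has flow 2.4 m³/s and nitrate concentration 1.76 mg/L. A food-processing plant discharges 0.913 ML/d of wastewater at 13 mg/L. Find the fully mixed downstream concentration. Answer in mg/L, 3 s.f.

0.913 ML/d = 0.01057 m³/s.
Conservation of mass across the mixing zone: C = (0.01057·13 + 2.4·1.76) / (0.01057 + 2.4) = 4.361/2.411 = 1.809 mg/L.

1.81 mg/L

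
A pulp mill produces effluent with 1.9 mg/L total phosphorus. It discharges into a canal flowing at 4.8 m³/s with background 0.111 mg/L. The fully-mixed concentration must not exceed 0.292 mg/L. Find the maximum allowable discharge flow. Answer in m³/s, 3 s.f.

0.540 m³/s

Mass balance at complete mixing: C_std·(Q_w + Q_r) = Q_w·C_e + Q_r·C_b.
Rearranging, Q_w = Q_r·(C_std − C_b)/(C_e − C_std) = 4.8·(0.292 − 0.111) / (1.9 − 0.292) = 0.5403 m³/s.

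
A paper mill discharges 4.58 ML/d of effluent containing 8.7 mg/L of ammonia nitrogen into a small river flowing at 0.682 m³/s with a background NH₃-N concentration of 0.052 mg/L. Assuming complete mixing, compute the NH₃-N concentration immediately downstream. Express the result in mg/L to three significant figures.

0.676 mg/L

4.58 ML/d = 0.05301 m³/s.
By mass balance at complete mixing, C = (0.05301·8.7 + 0.682·0.052) / (0.05301 + 0.682) = 0.4966/0.735 = 0.6757 mg/L.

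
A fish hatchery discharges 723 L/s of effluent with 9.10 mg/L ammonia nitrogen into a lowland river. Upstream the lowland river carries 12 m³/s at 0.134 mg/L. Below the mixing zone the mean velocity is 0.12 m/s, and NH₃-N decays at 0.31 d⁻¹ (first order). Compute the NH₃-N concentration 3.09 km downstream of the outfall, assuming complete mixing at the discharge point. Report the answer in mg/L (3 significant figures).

723 L/s = 0.723 m³/s.
After complete mixing, C₀ = (0.723·9.1 + 12·0.134) / 12.72 = 0.6435 mg/L.
Travel time t = 3090 m / 0.12 m/s = 2.575e+04 s = 0.298 d.
C = 0.6435·exp(−0.31·0.298) = 0.6435·0.9117 = 0.5867 mg/L.

0.587 mg/L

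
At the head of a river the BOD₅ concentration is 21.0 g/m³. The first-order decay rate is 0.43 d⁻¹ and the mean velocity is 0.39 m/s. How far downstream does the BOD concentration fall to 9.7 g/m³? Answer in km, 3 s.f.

From C = C₀·e^(−kt), t = ln(C₀/C)/k = ln(21.0/9.7)/0.43 = 0.7724/0.43 = 1.796 d.
Distance = v·t = 0.39 m/s × 1.552e+05 s = 6.053e+04 m = 60.53 km.

60.5 km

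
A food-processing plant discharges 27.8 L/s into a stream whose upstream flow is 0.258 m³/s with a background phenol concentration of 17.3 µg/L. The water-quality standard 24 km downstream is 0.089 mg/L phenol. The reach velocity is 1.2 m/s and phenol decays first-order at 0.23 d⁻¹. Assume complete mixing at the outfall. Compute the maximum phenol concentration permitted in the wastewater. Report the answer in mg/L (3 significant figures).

27.8 L/s = 0.0278 m³/s.
17.3 µg/L = 0.0173 mg/L.
Travel time to the compliance point: t = 2.4e+04/1.2 = 2e+04 s = 0.2315 d; decay factor exp(−0.23·0.2315) = 0.9482.
So the concentration just after mixing may be at most 0.089/0.9482 = 0.09387 mg/L.
Mass balance: 0.09387·0.2858 = 0.0278·Cₑ + 0.258·0.0173.
Cₑ = (0.02683 − 0.004463) / 0.0278 = 0.8045 mg/L.

0.804 mg/L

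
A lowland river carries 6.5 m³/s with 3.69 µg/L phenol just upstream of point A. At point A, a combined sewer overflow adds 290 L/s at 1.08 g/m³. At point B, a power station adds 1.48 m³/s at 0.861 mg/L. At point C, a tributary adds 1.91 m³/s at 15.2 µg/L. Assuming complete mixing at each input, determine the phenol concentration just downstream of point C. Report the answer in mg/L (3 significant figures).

0.161 mg/L

3.69 µg/L = 0.00369 mg/L.
290 L/s = 0.29 m³/s.
After input A: C = (6.5·0.00369 + 0.29·1.08) / 6.79 = 0.04966 mg/L.
After input B: C = (6.79·0.04966 + 1.48·0.861) / 8.27 = 0.1949 mg/L.
15.2 µg/L = 0.0152 mg/L.
After input C: C = (8.27·0.1949 + 1.91·0.0152) / 10.18 = 0.1611 mg/L.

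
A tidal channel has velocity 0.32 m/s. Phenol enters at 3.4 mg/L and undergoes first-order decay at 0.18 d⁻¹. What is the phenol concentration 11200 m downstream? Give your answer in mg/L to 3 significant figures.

3.16 mg/L

Travel time t = 11200 m / 0.32 m/s = 1.12e+04/0.32 = 3.5e+04 s = 0.4051 d.
First-order decay: C = 3.4·exp(−0.18·0.4051) = 3.4·0.9297 = 3.161 mg/L.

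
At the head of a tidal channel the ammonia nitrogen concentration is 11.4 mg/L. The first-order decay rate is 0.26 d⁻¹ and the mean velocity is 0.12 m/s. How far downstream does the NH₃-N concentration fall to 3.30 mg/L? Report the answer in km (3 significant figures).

49.4 km

From C = C₀·e^(−kt), t = ln(C₀/C)/k = ln(11.4/3.30)/0.26 = 1.24/0.26 = 4.768 d.
Distance = v·t = 0.12 m/s × 4.12e+05 s = 4.944e+04 m = 49.44 km.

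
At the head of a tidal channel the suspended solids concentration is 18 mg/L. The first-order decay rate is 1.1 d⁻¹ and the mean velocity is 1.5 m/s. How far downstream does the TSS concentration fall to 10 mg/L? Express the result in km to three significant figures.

69.3 km

From C = C₀·e^(−kt), t = ln(C₀/C)/k = ln(18/10)/1.1 = 0.5878/1.1 = 0.5344 d.
Distance = v·t = 1.5 m/s × 4.617e+04 s = 6.925e+04 m = 69.25 km.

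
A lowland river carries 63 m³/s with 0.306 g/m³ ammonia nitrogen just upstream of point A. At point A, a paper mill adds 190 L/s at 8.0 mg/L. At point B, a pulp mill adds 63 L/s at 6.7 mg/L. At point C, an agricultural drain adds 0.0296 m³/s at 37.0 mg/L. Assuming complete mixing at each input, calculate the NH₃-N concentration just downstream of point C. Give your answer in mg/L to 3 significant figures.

190 L/s = 0.19 m³/s.
After input A: C = (63·0.306 + 0.19·8) / 63.19 = 0.3291 mg/L.
63 L/s = 0.063 m³/s.
After input B: C = (63.19·0.3291 + 0.063·6.7) / 63.25 = 0.3355 mg/L.
After input C: C = (63.25·0.3355 + 0.0296·37) / 63.28 = 0.3526 mg/L.

0.353 mg/L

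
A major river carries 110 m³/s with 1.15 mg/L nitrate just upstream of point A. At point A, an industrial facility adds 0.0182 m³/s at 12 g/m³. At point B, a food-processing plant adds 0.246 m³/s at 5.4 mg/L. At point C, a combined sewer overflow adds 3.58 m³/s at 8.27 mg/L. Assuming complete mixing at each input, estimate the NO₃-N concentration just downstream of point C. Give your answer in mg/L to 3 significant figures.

After input A: C = (110·1.15 + 0.0182·12) / 110 = 1.152 mg/L.
After input B: C = (110·1.152 + 0.246·5.4) / 110.3 = 1.161 mg/L.
After input C: C = (110.3·1.161 + 3.58·8.27) / 113.8 = 1.385 mg/L.

1.38 mg/L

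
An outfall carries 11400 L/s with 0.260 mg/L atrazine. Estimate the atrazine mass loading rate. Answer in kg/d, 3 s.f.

11400 L/s = 11.4 m³/s.
Mass flux = Q·C = 11.4 m³/s × 0.26 g/m³ = 2.964 g/s.
= 2.964 g/s × 86.4 = 256.1 kg/d.

256 kg/d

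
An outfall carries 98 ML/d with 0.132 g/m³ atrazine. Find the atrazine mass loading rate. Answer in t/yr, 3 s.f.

98 ML/d = 1.134 m³/s.
Mass flux = Q·C = 1.134 m³/s × 0.132 g/m³ = 0.1497 g/s.
= 0.1497 g/s × 31.56 = 4.725 t/yr.

4.72 t/yr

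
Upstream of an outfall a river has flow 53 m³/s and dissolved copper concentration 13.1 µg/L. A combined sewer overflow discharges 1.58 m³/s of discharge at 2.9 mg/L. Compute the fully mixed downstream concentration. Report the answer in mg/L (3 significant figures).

0.0967 mg/L

13.1 µg/L = 0.0131 mg/L.
Flow-weighted mixing gives C = (1.58·2.9 + 53·0.0131) / (1.58 + 53) = 5.276/54.58 = 0.09667 mg/L.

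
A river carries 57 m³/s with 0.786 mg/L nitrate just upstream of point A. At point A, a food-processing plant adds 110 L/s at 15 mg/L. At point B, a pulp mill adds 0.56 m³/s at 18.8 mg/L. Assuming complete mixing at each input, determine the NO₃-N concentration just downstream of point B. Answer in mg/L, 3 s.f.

110 L/s = 0.11 m³/s.
After input A: C = (57·0.786 + 0.11·15) / 57.11 = 0.8134 mg/L.
After input B: C = (57.11·0.8134 + 0.56·18.8) / 57.67 = 0.988 mg/L.

0.988 mg/L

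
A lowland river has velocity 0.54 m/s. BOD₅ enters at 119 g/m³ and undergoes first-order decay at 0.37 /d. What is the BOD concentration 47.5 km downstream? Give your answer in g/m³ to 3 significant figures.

81.6 g/m³

Travel time t = 47.5 km / 0.54 m/s = 4.75e+04/0.54 = 8.796e+04 s = 1.018 d.
First-order decay: C = 119·exp(−0.37·1.018) = 119·0.6861 = 81.65 g/m³.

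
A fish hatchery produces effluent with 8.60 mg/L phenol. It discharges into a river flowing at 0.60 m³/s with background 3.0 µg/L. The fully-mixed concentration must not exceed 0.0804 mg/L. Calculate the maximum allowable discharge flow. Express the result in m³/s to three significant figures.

0.00545 m³/s

3.0 µg/L = 0.003 mg/L.
Mass balance at complete mixing: C_std·(Q_w + Q_r) = Q_w·C_e + Q_r·C_b.
Rearranging, Q_w = Q_r·(C_std − C_b)/(C_e − C_std) = 0.60·(0.0804 − 0.003) / (8.6 − 0.0804) = 0.005451 m³/s.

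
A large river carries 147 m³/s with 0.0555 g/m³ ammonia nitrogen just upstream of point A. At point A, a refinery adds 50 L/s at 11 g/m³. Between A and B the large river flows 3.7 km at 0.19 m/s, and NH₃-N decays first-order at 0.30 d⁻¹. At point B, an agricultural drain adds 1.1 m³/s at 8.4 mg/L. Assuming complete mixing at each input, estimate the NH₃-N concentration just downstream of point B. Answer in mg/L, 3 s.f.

0.117 mg/L

50 L/s = 0.05 m³/s.
After input A: C = (147·0.0555 + 0.05·11) / 147.1 = 0.05922 mg/L.
Over the 3.7 km reach to input B (t = 1.947e+04 s = 0.2254 d), decay gives C = 0.05922·exp(−0.30·0.2254) = 0.05535 mg/L.
After input B: C = (147.1·0.05535 + 1.1·8.4) / 148.2 = 0.1173 mg/L.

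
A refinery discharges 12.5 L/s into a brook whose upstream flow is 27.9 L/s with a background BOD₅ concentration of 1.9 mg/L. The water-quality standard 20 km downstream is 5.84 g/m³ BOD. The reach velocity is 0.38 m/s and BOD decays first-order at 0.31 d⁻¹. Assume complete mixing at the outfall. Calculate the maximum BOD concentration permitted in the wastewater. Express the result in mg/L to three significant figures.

18.6 mg/L

12.5 L/s = 0.0125 m³/s.
27.9 L/s = 0.0279 m³/s.
Travel time to the compliance point: t = 2e+04/0.38 = 5.263e+04 s = 0.6092 d; decay factor exp(−0.31·0.6092) = 0.8279.
So the concentration just after mixing may be at most 5.84/0.8279 = 7.054 mg/L.
Mass balance: 7.054·0.0404 = 0.0125·Cₑ + 0.0279·1.9.
Cₑ = (0.285 − 0.05301) / 0.0125 = 18.56 mg/L.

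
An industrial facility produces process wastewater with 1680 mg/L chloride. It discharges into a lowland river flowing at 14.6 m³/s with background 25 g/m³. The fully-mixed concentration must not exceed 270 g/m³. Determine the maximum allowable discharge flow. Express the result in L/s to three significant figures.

Mass balance at complete mixing: C_std·(Q_w + Q_r) = Q_w·C_e + Q_r·C_b.
Rearranging, Q_w = Q_r·(C_std − C_b)/(C_e − C_std) = 14.6·(270 − 25) / (1680 − 270) = 2.537 m³/s.
= 2537 L/s.

2540 L/s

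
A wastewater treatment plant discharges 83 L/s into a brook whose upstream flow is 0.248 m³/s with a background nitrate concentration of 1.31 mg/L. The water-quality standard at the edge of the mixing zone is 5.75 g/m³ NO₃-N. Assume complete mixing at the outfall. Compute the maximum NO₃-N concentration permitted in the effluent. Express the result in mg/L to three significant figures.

83 L/s = 0.083 m³/s.
Mass balance: 5.75·0.331 = 0.083·Cₑ + 0.248·1.31.
Cₑ = (1.903 − 0.3249) / 0.083 = 19.02 mg/L.

19.0 mg/L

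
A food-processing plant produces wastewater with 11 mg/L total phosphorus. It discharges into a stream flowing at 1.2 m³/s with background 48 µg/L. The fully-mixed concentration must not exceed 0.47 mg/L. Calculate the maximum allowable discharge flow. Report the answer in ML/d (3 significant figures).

48 µg/L = 0.048 mg/L.
Mass balance at complete mixing: C_std·(Q_w + Q_r) = Q_w·C_e + Q_r·C_b.
Rearranging, Q_w = Q_r·(C_std − C_b)/(C_e − C_std) = 1.2·(0.47 − 0.048) / (11 − 0.47) = 0.04809 m³/s.
= 4.155 ML/d.

4.16 ML/d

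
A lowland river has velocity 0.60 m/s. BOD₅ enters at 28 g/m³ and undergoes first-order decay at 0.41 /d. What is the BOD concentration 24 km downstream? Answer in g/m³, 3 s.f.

23.2 g/m³

Travel time t = 24 km / 0.60 m/s = 2.4e+04/0.60 = 4e+04 s = 0.463 d.
First-order decay: C = 28·exp(−0.41·0.463) = 28·0.8271 = 23.16 g/m³.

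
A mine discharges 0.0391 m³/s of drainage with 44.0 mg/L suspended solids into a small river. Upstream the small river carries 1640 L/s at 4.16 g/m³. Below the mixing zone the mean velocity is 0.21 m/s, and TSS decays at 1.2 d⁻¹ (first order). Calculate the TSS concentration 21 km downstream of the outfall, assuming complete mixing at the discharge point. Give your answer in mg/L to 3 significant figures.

1.27 mg/L

1640 L/s = 1.64 m³/s.
After complete mixing, C₀ = (0.0391·44 + 1.64·4.16) / 1.679 = 5.088 mg/L.
Travel time t = 2.1e+04 m / 0.21 m/s = 1e+05 s = 1.157 d.
C = 5.088·exp(−1.2·1.157) = 5.088·0.2494 = 1.269 mg/L.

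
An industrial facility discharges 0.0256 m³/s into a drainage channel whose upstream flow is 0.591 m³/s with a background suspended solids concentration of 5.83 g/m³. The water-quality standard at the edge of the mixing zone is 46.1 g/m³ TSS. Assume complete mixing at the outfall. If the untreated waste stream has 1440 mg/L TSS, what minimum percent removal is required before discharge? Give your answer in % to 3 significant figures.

32.2 %

Mass balance: 46.1·0.6166 = 0.0256·Cₑ + 0.591·5.83.
Cₑ = (28.43 − 3.446) / 0.0256 = 975.8 mg/L.
Required removal = 1 − 975.8/1440 = 32.24 %.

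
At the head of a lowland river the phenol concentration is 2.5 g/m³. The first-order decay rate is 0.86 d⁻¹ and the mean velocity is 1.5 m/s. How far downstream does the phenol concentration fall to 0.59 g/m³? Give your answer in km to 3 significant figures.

From C = C₀·e^(−kt), t = ln(C₀/C)/k = ln(2.5/0.59)/0.86 = 1.444/0.86 = 1.679 d.
Distance = v·t = 1.5 m/s × 1.451e+05 s = 2.176e+05 m = 217.6 km.

218 km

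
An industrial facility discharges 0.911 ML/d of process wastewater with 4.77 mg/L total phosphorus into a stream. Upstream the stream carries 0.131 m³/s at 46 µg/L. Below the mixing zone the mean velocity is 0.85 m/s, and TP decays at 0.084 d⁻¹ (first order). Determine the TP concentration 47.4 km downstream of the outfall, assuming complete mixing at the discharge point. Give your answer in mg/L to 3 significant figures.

0.911 ML/d = 0.01054 m³/s.
46 µg/L = 0.046 mg/L.
After complete mixing, C₀ = (0.01054·4.77 + 0.131·0.046) / 0.1415 = 0.3979 mg/L.
Travel time t = 4.74e+04 m / 0.85 m/s = 5.576e+04 s = 0.6454 d.
C = 0.3979·exp(−0.084·0.6454) = 0.3979·0.9472 = 0.3769 mg/L.

0.377 mg/L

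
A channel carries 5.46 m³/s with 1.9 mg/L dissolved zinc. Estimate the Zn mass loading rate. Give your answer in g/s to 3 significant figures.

10.4 g/s

Mass flux = Q·C = 5.46 m³/s × 1.9 g/m³ = 10.37 g/s.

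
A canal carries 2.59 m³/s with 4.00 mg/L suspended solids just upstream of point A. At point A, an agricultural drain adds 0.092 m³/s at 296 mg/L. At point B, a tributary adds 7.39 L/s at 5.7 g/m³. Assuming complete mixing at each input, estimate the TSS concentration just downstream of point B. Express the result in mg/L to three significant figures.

14.0 mg/L

After input A: C = (2.59·4 + 0.092·296) / 2.682 = 14.02 mg/L.
7.39 L/s = 0.00739 m³/s.
After input B: C = (2.682·14.02 + 0.00739·5.7) / 2.689 = 13.99 mg/L.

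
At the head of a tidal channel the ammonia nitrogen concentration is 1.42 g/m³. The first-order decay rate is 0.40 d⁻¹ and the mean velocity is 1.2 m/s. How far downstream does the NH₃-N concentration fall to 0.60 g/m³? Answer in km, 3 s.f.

From C = C₀·e^(−kt), t = ln(C₀/C)/k = ln(1.42/0.60)/0.40 = 0.8615/0.40 = 2.154 d.
Distance = v·t = 1.2 m/s × 1.861e+05 s = 2.233e+05 m = 223.3 km.

223 km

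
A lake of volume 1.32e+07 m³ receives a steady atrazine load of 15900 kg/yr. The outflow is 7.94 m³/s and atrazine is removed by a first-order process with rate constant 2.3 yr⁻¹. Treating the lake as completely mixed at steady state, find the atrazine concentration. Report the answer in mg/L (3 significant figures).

0.0566 mg/L

Outflow Q = 7.94 m³/s × 3.156e+07 s/yr = 2.506e+08 m³/yr.
Steady-state CSTR mass balance: W = Q·C + k·V·C, so C = W/(Q + kV).
Q + kV = 2.506e+08 + 2.3·1.32e+07 = 2.809e+08 m³/yr.
C = 15900/2.809e+08 = 5.66e-05 kg/m³ = 0.0566 mg/L.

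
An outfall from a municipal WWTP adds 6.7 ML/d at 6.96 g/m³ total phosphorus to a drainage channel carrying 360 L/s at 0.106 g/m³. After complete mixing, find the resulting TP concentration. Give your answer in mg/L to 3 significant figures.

6.7 ML/d = 0.07755 m³/s.
360 L/s = 0.36 m³/s.
Flow-weighted mixing gives C = (0.07755·6.96 + 0.36·0.106) / (0.07755 + 0.36) = 0.5779/0.4375 = 1.321 mg/L.

1.32 mg/L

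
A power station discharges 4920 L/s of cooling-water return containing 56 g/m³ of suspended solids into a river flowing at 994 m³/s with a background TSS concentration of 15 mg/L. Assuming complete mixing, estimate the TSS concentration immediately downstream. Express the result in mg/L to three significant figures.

15.2 mg/L

4920 L/s = 4.92 m³/s.
By mass balance at complete mixing, C = (4.92·56 + 994·15) / (4.92 + 994) = 1.519e+04/998.9 = 15.2 mg/L.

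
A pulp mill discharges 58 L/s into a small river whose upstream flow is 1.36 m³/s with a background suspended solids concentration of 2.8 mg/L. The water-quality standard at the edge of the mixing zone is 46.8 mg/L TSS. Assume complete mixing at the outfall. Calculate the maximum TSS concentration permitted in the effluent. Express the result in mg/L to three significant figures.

58 L/s = 0.058 m³/s.
Mass balance: 46.8·1.418 = 0.058·Cₑ + 1.36·2.8.
Cₑ = (66.36 − 3.808) / 0.058 = 1079 mg/L.

1080 mg/L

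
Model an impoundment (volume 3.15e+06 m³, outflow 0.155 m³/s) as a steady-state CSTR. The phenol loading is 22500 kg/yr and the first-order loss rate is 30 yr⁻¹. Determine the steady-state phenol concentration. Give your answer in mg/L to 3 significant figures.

Outflow Q = 0.155 m³/s × 3.156e+07 s/yr = 4.891e+06 m³/yr.
Steady-state CSTR mass balance: W = Q·C + k·V·C, so C = W/(Q + kV).
Q + kV = 4.891e+06 + 30·3.15e+06 = 9.939e+07 m³/yr.
C = 22500/9.939e+07 = 0.0002264 kg/m³ = 0.2264 mg/L.

0.226 mg/L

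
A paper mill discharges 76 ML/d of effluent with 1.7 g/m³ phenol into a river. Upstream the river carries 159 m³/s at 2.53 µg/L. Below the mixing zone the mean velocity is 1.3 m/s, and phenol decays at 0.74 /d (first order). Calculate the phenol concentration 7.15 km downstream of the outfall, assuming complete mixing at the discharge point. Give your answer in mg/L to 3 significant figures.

0.0113 mg/L

76 ML/d = 0.8796 m³/s.
2.53 µg/L = 0.00253 mg/L.
After complete mixing, C₀ = (0.8796·1.7 + 159·0.00253) / 159.9 = 0.01187 mg/L.
Travel time t = 7150 m / 1.3 m/s = 5500 s = 0.06366 d.
C = 0.01187·exp(−0.74·0.06366) = 0.01187·0.954 = 0.01132 mg/L.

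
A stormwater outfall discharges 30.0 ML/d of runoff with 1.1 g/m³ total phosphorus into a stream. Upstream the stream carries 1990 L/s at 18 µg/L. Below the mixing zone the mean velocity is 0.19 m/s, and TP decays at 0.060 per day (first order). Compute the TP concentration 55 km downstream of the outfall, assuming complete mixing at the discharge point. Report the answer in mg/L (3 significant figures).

30.0 ML/d = 0.3472 m³/s.
1990 L/s = 1.99 m³/s.
18 µg/L = 0.018 mg/L.
After complete mixing, C₀ = (0.3472·1.1 + 1.99·0.018) / 2.337 = 0.1787 mg/L.
Travel time t = 5.5e+04 m / 0.19 m/s = 2.895e+05 s = 3.35 d.
C = 0.1787·exp(−0.060·3.35) = 0.1787·0.8179 = 0.1462 mg/L.

0.146 mg/L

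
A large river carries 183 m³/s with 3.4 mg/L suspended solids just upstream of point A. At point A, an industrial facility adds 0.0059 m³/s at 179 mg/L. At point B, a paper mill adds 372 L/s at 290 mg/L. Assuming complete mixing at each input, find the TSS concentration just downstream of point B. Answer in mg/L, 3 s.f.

3.99 mg/L

After input A: C = (183·3.4 + 0.0059·179) / 183 = 3.406 mg/L.
372 L/s = 0.372 m³/s.
After input B: C = (183·3.406 + 0.372·290) / 183.4 = 3.987 mg/L.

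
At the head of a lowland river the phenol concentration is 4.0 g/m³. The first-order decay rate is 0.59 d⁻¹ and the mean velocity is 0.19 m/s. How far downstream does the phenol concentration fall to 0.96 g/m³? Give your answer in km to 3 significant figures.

39.7 km

From C = C₀·e^(−kt), t = ln(C₀/C)/k = ln(4.0/0.96)/0.59 = 1.427/0.59 = 2.419 d.
Distance = v·t = 0.19 m/s × 2.09e+05 s = 3.971e+04 m = 39.71 km.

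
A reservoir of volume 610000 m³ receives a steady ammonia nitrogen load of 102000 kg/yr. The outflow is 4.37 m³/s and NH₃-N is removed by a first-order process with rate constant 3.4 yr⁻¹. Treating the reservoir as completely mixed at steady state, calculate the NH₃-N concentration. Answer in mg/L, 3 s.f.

Outflow Q = 4.37 m³/s × 3.156e+07 s/yr = 1.379e+08 m³/yr.
Steady-state CSTR mass balance: W = Q·C + k·V·C, so C = W/(Q + kV).
Q + kV = 1.379e+08 + 3.4·610000 = 1.4e+08 m³/yr.
C = 102000/1.4e+08 = 0.0007287 kg/m³ = 0.7287 mg/L.

0.729 mg/L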